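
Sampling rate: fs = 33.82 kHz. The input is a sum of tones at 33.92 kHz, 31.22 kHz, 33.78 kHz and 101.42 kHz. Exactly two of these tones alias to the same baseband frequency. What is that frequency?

fs/2 = 16.91 kHz.
33.92 kHz mod fs = 0.1 kHz.
0.1 kHz ≤ fs/2 = 16.91 kHz, appears at 0.1 kHz.
31.22 kHz > fs/2 = 16.91 kHz, folds to fs − 31.22 kHz = 2.6 kHz.
33.78 kHz > fs/2 = 16.91 kHz, folds to fs − 33.78 kHz = 0.04 kHz.
101.42 kHz mod fs = 33.78 kHz.
33.78 kHz > fs/2 = 16.91 kHz, folds to fs − 33.78 kHz = 0.04 kHz.
33.78 kHz and 101.42 kHz both map to 0.04 kHz.

0.04 kHz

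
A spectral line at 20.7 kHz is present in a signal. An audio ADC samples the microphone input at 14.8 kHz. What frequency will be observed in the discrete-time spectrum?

20.7 kHz mod fs = 5.9 kHz.
5.9 kHz ≤ fs/2 = 7.4 kHz, appears at 5.9 kHz.

5.9 kHz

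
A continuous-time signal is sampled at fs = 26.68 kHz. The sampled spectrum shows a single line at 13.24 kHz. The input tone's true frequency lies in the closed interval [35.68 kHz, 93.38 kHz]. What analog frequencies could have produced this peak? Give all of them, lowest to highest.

Frequencies that alias to 13.24 kHz are k·fs ± 13.24 kHz for integer k ≥ 0.
k=0: 13.24 kHz.
k=1: 13.44 kHz, 39.92 kHz.
k=2: 40.12 kHz, 66.6 kHz.
k=3: 66.8 kHz, 93.28 kHz.
k=4: 93.48 kHz, 119.96 kHz.
Within [35.68 kHz, 93.38 kHz]: 39.92 kHz, 40.12 kHz, 66.6 kHz, 66.8 kHz, 93.28 kHz.

39.92 kHz, 40.12 kHz, 66.6 kHz, 66.8 kHz, 93.28 kHz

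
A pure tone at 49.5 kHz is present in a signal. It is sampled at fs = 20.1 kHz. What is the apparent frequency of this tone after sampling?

9.3 kHz

49.5 kHz mod fs = 9.3 kHz.
9.3 kHz ≤ fs/2 = 10.05 kHz, appears at 9.3 kHz.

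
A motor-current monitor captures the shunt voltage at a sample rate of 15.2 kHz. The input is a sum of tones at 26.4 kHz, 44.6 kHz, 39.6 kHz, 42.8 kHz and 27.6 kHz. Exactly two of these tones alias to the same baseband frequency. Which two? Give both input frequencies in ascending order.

27.6 kHz, 42.8 kHz

fs/2 = 7.6 kHz.
26.4 kHz mod fs = 11.2 kHz.
11.2 kHz > fs/2 = 7.6 kHz, folds to fs − 11.2 kHz = 4 kHz.
44.6 kHz mod fs = 14.2 kHz.
14.2 kHz > fs/2 = 7.6 kHz, folds to fs − 14.2 kHz = 1 kHz.
39.6 kHz mod fs = 9.2 kHz.
9.2 kHz > fs/2 = 7.6 kHz, folds to fs − 9.2 kHz = 6 kHz.
42.8 kHz mod fs = 12.4 kHz.
12.4 kHz > fs/2 = 7.6 kHz, folds to fs − 12.4 kHz = 2.8 kHz.
27.6 kHz mod fs = 12.4 kHz.
12.4 kHz > fs/2 = 7.6 kHz, folds to fs − 12.4 kHz = 2.8 kHz.
27.6 kHz and 42.8 kHz both map to 2.8 kHz.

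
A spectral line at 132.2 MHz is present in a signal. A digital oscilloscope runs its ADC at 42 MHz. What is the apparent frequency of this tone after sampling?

6.2 MHz

132.2 MHz mod fs = 6.2 MHz.
6.2 MHz ≤ fs/2 = 21 MHz, appears at 6.2 MHz.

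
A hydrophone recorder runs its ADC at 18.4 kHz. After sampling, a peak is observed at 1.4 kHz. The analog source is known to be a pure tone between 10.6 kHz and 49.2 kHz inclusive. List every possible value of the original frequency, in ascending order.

Frequencies that alias to 1.4 kHz are k·fs ± 1.4 kHz for integer k ≥ 0.
k=0: 1.4 kHz.
k=1: 17 kHz, 19.8 kHz.
k=2: 35.4 kHz, 38.2 kHz.
k=3: 53.8 kHz, 56.6 kHz.
Within [10.6 kHz, 49.2 kHz]: 17 kHz, 19.8 kHz, 35.4 kHz, 38.2 kHz.

17 kHz, 19.8 kHz, 35.4 kHz, 38.2 kHz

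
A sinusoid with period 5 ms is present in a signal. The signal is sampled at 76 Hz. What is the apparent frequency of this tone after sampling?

T = 5 ms → f = 1/T = 200 Hz.
200 Hz mod fs = 48 Hz.
48 Hz > fs/2 = 38 Hz, folds to fs − 48 Hz = 28 Hz.

28 Hz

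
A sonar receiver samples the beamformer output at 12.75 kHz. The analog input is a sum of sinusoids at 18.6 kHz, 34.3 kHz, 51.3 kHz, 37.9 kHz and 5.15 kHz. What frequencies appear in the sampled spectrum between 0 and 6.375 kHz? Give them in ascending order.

0.3 kHz, 0.35 kHz, 3.95 kHz, 5.15 kHz, 5.85 kHz

fs/2 = 6.375 kHz.
18.6 kHz mod fs = 5.85 kHz.
5.85 kHz ≤ fs/2 = 6.375 kHz, appears at 5.85 kHz.
34.3 kHz mod fs = 8.8 kHz.
8.8 kHz > fs/2 = 6.375 kHz, folds to fs − 8.8 kHz = 3.95 kHz.
51.3 kHz mod fs = 0.3 kHz.
0.3 kHz ≤ fs/2 = 6.375 kHz, appears at 0.3 kHz.
37.9 kHz mod fs = 12.4 kHz.
12.4 kHz > fs/2 = 6.375 kHz, folds to fs − 12.4 kHz = 0.35 kHz.
5.15 kHz ≤ fs/2 = 6.375 kHz, passes unchanged.
Distinct values: {0.3 kHz, 0.35 kHz, 3.95 kHz, 5.15 kHz, 5.85 kHz}.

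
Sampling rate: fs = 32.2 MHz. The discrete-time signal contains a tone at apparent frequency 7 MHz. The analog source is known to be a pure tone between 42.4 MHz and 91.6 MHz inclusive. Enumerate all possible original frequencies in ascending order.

Frequencies that alias to 7 MHz are k·fs ± 7 MHz for integer k ≥ 0.
k=0: 7 MHz.
k=1: 25.2 MHz, 39.2 MHz.
k=2: 57.4 MHz, 71.4 MHz.
k=3: 89.6 MHz, 103.6 MHz.
k=4: 121.8 MHz, 135.8 MHz.
Within [42.4 MHz, 91.6 MHz]: 57.4 MHz, 71.4 MHz, 89.6 MHz.

57.4 MHz, 71.4 MHz, 89.6 MHz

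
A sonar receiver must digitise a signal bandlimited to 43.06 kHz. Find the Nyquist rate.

86.12 kHz

Nyquist rate = 2 × 43.06 kHz = 86.12 kHz.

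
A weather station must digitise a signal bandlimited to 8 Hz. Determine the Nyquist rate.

Nyquist rate = 2 × 8 Hz = 16 Hz.

16 Hz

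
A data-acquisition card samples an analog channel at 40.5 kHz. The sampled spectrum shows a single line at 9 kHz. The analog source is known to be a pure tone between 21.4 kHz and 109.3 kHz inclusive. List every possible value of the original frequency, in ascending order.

Frequencies that alias to 9 kHz are k·fs ± 9 kHz for integer k ≥ 0.
k=0: 9 kHz.
k=1: 31.5 kHz, 49.5 kHz.
k=2: 72 kHz, 90 kHz.
k=3: 112.5 kHz, 130.5 kHz.
Within [21.4 kHz, 109.3 kHz]: 31.5 kHz, 49.5 kHz, 72 kHz, 90 kHz.

31.5 kHz, 49.5 kHz, 72 kHz, 90 kHz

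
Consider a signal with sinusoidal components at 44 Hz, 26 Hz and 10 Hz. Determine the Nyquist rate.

Highest-frequency component: 44 Hz.
Nyquist rate = 2 × 44 Hz = 88 Hz.

88 Hz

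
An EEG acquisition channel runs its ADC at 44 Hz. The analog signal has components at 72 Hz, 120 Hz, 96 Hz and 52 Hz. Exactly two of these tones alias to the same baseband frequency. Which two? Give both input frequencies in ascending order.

fs/2 = 22 Hz.
72 Hz mod fs = 28 Hz.
28 Hz > fs/2 = 22 Hz, folds to fs − 28 Hz = 16 Hz.
120 Hz mod fs = 32 Hz.
32 Hz > fs/2 = 22 Hz, folds to fs − 32 Hz = 12 Hz.
96 Hz mod fs = 8 Hz.
8 Hz ≤ fs/2 = 22 Hz, appears at 8 Hz.
52 Hz mod fs = 8 Hz.
8 Hz ≤ fs/2 = 22 Hz, appears at 8 Hz.
52 Hz and 96 Hz both map to 8 Hz.

52 Hz, 96 Hz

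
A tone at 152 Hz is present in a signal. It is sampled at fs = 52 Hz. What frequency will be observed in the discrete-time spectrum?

152 Hz mod fs = 48 Hz.
48 Hz > fs/2 = 26 Hz, folds to fs − 48 Hz = 4 Hz.

4 Hz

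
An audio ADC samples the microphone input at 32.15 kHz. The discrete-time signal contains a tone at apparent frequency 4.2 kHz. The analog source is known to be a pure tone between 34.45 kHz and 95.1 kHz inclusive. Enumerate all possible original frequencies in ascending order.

36.35 kHz, 60.1 kHz, 68.5 kHz, 92.25 kHz

Frequencies that alias to 4.2 kHz are k·fs ± 4.2 kHz for integer k ≥ 0.
k=0: 4.2 kHz.
k=1: 27.95 kHz, 36.35 kHz.
k=2: 60.1 kHz, 68.5 kHz.
k=3: 92.25 kHz, 100.65 kHz.
k=4: 124.4 kHz, 132.8 kHz.
Within [34.45 kHz, 95.1 kHz]: 36.35 kHz, 60.1 kHz, 68.5 kHz, 92.25 kHz.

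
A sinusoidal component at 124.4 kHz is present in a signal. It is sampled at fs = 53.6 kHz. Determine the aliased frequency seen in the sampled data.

17.2 kHz

124.4 kHz mod fs = 17.2 kHz.
17.2 kHz ≤ fs/2 = 26.8 kHz, appears at 17.2 kHz.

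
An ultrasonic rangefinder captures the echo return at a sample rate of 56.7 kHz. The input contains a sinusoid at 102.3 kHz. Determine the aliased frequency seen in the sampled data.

11.1 kHz

102.3 kHz mod fs = 45.6 kHz.
45.6 kHz > fs/2 = 28.35 kHz, folds to fs − 45.6 kHz = 11.1 kHz.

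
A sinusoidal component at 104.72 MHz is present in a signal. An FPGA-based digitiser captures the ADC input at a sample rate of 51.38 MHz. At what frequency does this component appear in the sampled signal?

1.96 MHz

104.72 MHz mod fs = 1.96 MHz.
1.96 MHz ≤ fs/2 = 25.69 MHz, appears at 1.96 MHz.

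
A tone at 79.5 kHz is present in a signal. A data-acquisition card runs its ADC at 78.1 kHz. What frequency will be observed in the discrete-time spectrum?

79.5 kHz mod fs = 1.4 kHz.
1.4 kHz ≤ fs/2 = 39.05 kHz, appears at 1.4 kHz.

1.4 kHz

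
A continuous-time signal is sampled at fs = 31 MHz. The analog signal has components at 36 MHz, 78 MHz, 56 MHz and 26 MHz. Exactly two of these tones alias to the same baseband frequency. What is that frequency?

fs/2 = 15.5 MHz.
36 MHz mod fs = 5 MHz.
5 MHz ≤ fs/2 = 15.5 MHz, appears at 5 MHz.
78 MHz mod fs = 16 MHz.
16 MHz > fs/2 = 15.5 MHz, folds to fs − 16 MHz = 15 MHz.
56 MHz mod fs = 25 MHz.
25 MHz > fs/2 = 15.5 MHz, folds to fs − 25 MHz = 6 MHz.
26 MHz > fs/2 = 15.5 MHz, folds to fs − 26 MHz = 5 MHz.
26 MHz and 36 MHz both map to 5 MHz.

5 MHz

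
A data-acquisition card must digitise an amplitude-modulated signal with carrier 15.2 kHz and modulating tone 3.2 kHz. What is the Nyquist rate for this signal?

36.8 kHz

AM sidebands sit at fc ± fm = 12 kHz and 18.4 kHz.
Highest-frequency component: 18.4 kHz.
Nyquist rate = 2 × 18.4 kHz = 36.8 kHz.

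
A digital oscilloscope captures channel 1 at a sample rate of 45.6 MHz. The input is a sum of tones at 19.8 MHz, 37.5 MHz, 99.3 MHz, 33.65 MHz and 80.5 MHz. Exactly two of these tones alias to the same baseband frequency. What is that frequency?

8.1 MHz

fs/2 = 22.8 MHz.
19.8 MHz ≤ fs/2 = 22.8 MHz, passes unchanged.
37.5 MHz > fs/2 = 22.8 MHz, folds to fs − 37.5 MHz = 8.1 MHz.
99.3 MHz mod fs = 8.1 MHz.
8.1 MHz ≤ fs/2 = 22.8 MHz, appears at 8.1 MHz.
33.65 MHz > fs/2 = 22.8 MHz, folds to fs − 33.65 MHz = 11.95 MHz.
80.5 MHz mod fs = 34.9 MHz.
34.9 MHz > fs/2 = 22.8 MHz, folds to fs − 34.9 MHz = 10.7 MHz.
37.5 MHz and 99.3 MHz both map to 8.1 MHz.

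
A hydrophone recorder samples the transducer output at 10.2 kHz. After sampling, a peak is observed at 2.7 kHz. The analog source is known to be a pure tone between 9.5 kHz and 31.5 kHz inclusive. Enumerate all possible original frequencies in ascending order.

Frequencies that alias to 2.7 kHz are k·fs ± 2.7 kHz for integer k ≥ 0.
k=0: 2.7 kHz.
k=1: 7.5 kHz, 12.9 kHz.
k=2: 17.7 kHz, 23.1 kHz.
k=3: 27.9 kHz, 33.3 kHz.
k=4: 38.1 kHz, 43.5 kHz.
Within [9.5 kHz, 31.5 kHz]: 12.9 kHz, 17.7 kHz, 23.1 kHz, 27.9 kHz.

12.9 kHz, 17.7 kHz, 23.1 kHz, 27.9 kHz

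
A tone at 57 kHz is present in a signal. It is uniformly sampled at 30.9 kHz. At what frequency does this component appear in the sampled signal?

57 kHz mod fs = 26.1 kHz.
26.1 kHz > fs/2 = 15.45 kHz, folds to fs − 26.1 kHz = 4.8 kHz.

4.8 kHz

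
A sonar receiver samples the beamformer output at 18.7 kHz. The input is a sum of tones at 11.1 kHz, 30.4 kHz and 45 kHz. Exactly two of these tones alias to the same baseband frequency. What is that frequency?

7.6 kHz

fs/2 = 9.35 kHz.
11.1 kHz > fs/2 = 9.35 kHz, folds to fs − 11.1 kHz = 7.6 kHz.
30.4 kHz mod fs = 11.7 kHz.
11.7 kHz > fs/2 = 9.35 kHz, folds to fs − 11.7 kHz = 7 kHz.
45 kHz mod fs = 7.6 kHz.
7.6 kHz ≤ fs/2 = 9.35 kHz, appears at 7.6 kHz.
11.1 kHz and 45 kHz both map to 7.6 kHz.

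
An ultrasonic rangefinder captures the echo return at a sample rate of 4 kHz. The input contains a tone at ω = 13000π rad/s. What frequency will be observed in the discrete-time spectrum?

1.5 kHz

ω = 13000π rad/s → f = ω/(2π) = 6500 Hz = 6.5 kHz.
6.5 kHz mod fs = 2.5 kHz.
2.5 kHz > fs/2 = 2 kHz, folds to fs − 2.5 kHz = 1.5 kHz.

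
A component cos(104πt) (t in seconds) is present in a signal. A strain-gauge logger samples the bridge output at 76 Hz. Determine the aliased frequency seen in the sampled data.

ω = 104π rad/s → f = ω/(2π) = 52 Hz.
52 Hz > fs/2 = 38 Hz, folds to fs − 52 Hz = 24 Hz.

24 Hz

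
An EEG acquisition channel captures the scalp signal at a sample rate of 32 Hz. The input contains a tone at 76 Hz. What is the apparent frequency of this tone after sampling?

12 Hz

76 Hz mod fs = 12 Hz.
12 Hz ≤ fs/2 = 16 Hz, appears at 12 Hz.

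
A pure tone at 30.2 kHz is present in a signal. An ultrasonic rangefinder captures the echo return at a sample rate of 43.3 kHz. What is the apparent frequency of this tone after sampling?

30.2 kHz > fs/2 = 21.65 kHz, folds to fs − 30.2 kHz = 13.1 kHz.

13.1 kHz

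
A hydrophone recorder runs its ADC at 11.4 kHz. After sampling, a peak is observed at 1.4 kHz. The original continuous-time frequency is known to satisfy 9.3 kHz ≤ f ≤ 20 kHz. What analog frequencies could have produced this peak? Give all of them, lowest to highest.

10 kHz, 12.8 kHz

Frequencies that alias to 1.4 kHz are k·fs ± 1.4 kHz for integer k ≥ 0.
k=0: 1.4 kHz.
k=1: 10 kHz, 12.8 kHz.
k=2: 21.4 kHz, 24.2 kHz.
Within [9.3 kHz, 20 kHz]: 10 kHz, 12.8 kHz.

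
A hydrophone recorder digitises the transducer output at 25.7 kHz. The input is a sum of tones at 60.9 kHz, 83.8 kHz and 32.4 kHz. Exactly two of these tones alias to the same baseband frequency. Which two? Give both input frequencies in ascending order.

fs/2 = 12.85 kHz.
60.9 kHz mod fs = 9.5 kHz.
9.5 kHz ≤ fs/2 = 12.85 kHz, appears at 9.5 kHz.
83.8 kHz mod fs = 6.7 kHz.
6.7 kHz ≤ fs/2 = 12.85 kHz, appears at 6.7 kHz.
32.4 kHz mod fs = 6.7 kHz.
6.7 kHz ≤ fs/2 = 12.85 kHz, appears at 6.7 kHz.
32.4 kHz and 83.8 kHz both map to 6.7 kHz.

32.4 kHz, 83.8 kHz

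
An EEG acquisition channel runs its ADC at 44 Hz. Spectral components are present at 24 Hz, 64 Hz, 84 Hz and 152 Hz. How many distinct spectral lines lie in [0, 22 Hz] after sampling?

2

fs/2 = 22 Hz.
24 Hz > fs/2 = 22 Hz, folds to fs − 24 Hz = 20 Hz.
64 Hz mod fs = 20 Hz.
20 Hz ≤ fs/2 = 22 Hz, appears at 20 Hz.
84 Hz mod fs = 40 Hz.
40 Hz > fs/2 = 22 Hz, folds to fs − 40 Hz = 4 Hz.
152 Hz mod fs = 20 Hz.
20 Hz ≤ fs/2 = 22 Hz, appears at 20 Hz.
Distinct values: {4 Hz, 20 Hz} → 2.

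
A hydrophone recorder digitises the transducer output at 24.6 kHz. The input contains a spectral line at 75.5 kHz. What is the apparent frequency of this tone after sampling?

75.5 kHz mod fs = 1.7 kHz.
1.7 kHz ≤ fs/2 = 12.3 kHz, appears at 1.7 kHz.

1.7 kHz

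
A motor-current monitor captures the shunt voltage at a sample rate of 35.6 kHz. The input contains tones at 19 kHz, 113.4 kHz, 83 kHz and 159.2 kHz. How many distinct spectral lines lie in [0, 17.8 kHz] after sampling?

4

fs/2 = 17.8 kHz.
19 kHz > fs/2 = 17.8 kHz, folds to fs − 19 kHz = 16.6 kHz.
113.4 kHz mod fs = 6.6 kHz.
6.6 kHz ≤ fs/2 = 17.8 kHz, appears at 6.6 kHz.
83 kHz mod fs = 11.8 kHz.
11.8 kHz ≤ fs/2 = 17.8 kHz, appears at 11.8 kHz.
159.2 kHz mod fs = 16.8 kHz.
16.8 kHz ≤ fs/2 = 17.8 kHz, appears at 16.8 kHz.
Distinct values: {6.6 kHz, 11.8 kHz, 16.6 kHz, 16.8 kHz} → 4.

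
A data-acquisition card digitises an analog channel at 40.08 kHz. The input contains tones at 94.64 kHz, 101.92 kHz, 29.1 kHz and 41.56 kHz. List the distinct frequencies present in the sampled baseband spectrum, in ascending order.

1.48 kHz, 10.98 kHz, 14.48 kHz, 18.32 kHz

fs/2 = 20.04 kHz.
94.64 kHz mod fs = 14.48 kHz.
14.48 kHz ≤ fs/2 = 20.04 kHz, appears at 14.48 kHz.
101.92 kHz mod fs = 21.76 kHz.
21.76 kHz > fs/2 = 20.04 kHz, folds to fs − 21.76 kHz = 18.32 kHz.
29.1 kHz > fs/2 = 20.04 kHz, folds to fs − 29.1 kHz = 10.98 kHz.
41.56 kHz mod fs = 1.48 kHz.
1.48 kHz ≤ fs/2 = 20.04 kHz, appears at 1.48 kHz.
Distinct values: {1.48 kHz, 10.98 kHz, 14.48 kHz, 18.32 kHz}.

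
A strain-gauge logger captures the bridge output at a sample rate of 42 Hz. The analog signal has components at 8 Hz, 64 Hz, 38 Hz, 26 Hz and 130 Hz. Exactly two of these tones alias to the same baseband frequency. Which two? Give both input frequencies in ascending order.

fs/2 = 21 Hz.
8 Hz ≤ fs/2 = 21 Hz, passes unchanged.
64 Hz mod fs = 22 Hz.
22 Hz > fs/2 = 21 Hz, folds to fs − 22 Hz = 20 Hz.
38 Hz > fs/2 = 21 Hz, folds to fs − 38 Hz = 4 Hz.
26 Hz > fs/2 = 21 Hz, folds to fs − 26 Hz = 16 Hz.
130 Hz mod fs = 4 Hz.
4 Hz ≤ fs/2 = 21 Hz, appears at 4 Hz.
38 Hz and 130 Hz both map to 4 Hz.

38 Hz, 130 Hz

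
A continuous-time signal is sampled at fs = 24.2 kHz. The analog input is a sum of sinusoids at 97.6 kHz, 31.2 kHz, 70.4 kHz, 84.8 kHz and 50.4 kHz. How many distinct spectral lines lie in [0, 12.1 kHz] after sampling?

fs/2 = 12.1 kHz.
97.6 kHz mod fs = 0.8 kHz.
0.8 kHz ≤ fs/2 = 12.1 kHz, appears at 0.8 kHz.
31.2 kHz mod fs = 7 kHz.
7 kHz ≤ fs/2 = 12.1 kHz, appears at 7 kHz.
70.4 kHz mod fs = 22 kHz.
22 kHz > fs/2 = 12.1 kHz, folds to fs − 22 kHz = 2.2 kHz.
84.8 kHz mod fs = 12.2 kHz.
12.2 kHz > fs/2 = 12.1 kHz, folds to fs − 12.2 kHz = 12 kHz.
50.4 kHz mod fs = 2 kHz.
2 kHz ≤ fs/2 = 12.1 kHz, appears at 2 kHz.
Distinct values: {0.8 kHz, 2 kHz, 2.2 kHz, 7 kHz, 12 kHz} → 5.

5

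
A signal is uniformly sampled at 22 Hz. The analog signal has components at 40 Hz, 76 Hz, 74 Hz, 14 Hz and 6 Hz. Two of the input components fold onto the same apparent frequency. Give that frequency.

fs/2 = 11 Hz.
40 Hz mod fs = 18 Hz.
18 Hz > fs/2 = 11 Hz, folds to fs − 18 Hz = 4 Hz.
76 Hz mod fs = 10 Hz.
10 Hz ≤ fs/2 = 11 Hz, appears at 10 Hz.
74 Hz mod fs = 8 Hz.
8 Hz ≤ fs/2 = 11 Hz, appears at 8 Hz.
14 Hz > fs/2 = 11 Hz, folds to fs − 14 Hz = 8 Hz.
6 Hz ≤ fs/2 = 11 Hz, passes unchanged.
14 Hz and 74 Hz both map to 8 Hz.

8 Hz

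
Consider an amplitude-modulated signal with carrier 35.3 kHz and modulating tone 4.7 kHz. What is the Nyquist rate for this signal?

80 kHz

AM sidebands sit at fc ± fm = 30.6 kHz and 40 kHz.
Highest-frequency component: 40 kHz.
Nyquist rate = 2 × 40 kHz = 80 kHz.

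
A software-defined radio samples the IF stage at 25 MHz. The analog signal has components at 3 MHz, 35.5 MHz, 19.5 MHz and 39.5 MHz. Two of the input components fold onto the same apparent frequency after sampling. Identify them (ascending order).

fs/2 = 12.5 MHz.
3 MHz ≤ fs/2 = 12.5 MHz, passes unchanged.
35.5 MHz mod fs = 10.5 MHz.
10.5 MHz ≤ fs/2 = 12.5 MHz, appears at 10.5 MHz.
19.5 MHz > fs/2 = 12.5 MHz, folds to fs − 19.5 MHz = 5.5 MHz.
39.5 MHz mod fs = 14.5 MHz.
14.5 MHz > fs/2 = 12.5 MHz, folds to fs − 14.5 MHz = 10.5 MHz.
35.5 MHz and 39.5 MHz both map to 10.5 MHz.

35.5 MHz, 39.5 MHz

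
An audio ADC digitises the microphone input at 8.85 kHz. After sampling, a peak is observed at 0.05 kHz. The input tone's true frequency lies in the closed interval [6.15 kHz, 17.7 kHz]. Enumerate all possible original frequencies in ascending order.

Frequencies that alias to 0.05 kHz are k·fs ± 0.05 kHz for integer k ≥ 0.
k=0: 0.05 kHz.
k=1: 8.8 kHz, 8.9 kHz.
k=2: 17.65 kHz, 17.75 kHz.
k=3: 26.5 kHz, 26.6 kHz.
Within [6.15 kHz, 17.7 kHz]: 8.8 kHz, 8.9 kHz, 17.65 kHz.

8.8 kHz, 8.9 kHz, 17.65 kHz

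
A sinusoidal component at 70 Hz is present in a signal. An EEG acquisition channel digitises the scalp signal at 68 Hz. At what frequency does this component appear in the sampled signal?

2 Hz

70 Hz mod fs = 2 Hz.
2 Hz ≤ fs/2 = 34 Hz, appears at 2 Hz.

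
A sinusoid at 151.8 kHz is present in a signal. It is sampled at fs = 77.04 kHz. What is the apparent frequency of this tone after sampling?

151.8 kHz mod fs = 74.76 kHz.
74.76 kHz > fs/2 = 38.52 kHz, folds to fs − 74.76 kHz = 2.28 kHz.

2.28 kHz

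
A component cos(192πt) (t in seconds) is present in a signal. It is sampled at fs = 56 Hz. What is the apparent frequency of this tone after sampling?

ω = 192π rad/s → f = ω/(2π) = 96 Hz.
96 Hz mod fs = 40 Hz.
40 Hz > fs/2 = 28 Hz, folds to fs − 40 Hz = 16 Hz.

16 Hz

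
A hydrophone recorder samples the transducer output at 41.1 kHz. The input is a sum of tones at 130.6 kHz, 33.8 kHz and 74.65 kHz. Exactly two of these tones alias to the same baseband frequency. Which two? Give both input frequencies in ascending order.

fs/2 = 20.55 kHz.
130.6 kHz mod fs = 7.3 kHz.
7.3 kHz ≤ fs/2 = 20.55 kHz, appears at 7.3 kHz.
33.8 kHz > fs/2 = 20.55 kHz, folds to fs − 33.8 kHz = 7.3 kHz.
74.65 kHz mod fs = 33.55 kHz.
33.55 kHz > fs/2 = 20.55 kHz, folds to fs − 33.55 kHz = 7.55 kHz.
33.8 kHz and 130.6 kHz both map to 7.3 kHz.

33.8 kHz, 130.6 kHz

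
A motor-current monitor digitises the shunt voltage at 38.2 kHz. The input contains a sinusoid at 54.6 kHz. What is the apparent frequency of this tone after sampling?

54.6 kHz mod fs = 16.4 kHz.
16.4 kHz ≤ fs/2 = 19.1 kHz, appears at 16.4 kHz.

16.4 kHz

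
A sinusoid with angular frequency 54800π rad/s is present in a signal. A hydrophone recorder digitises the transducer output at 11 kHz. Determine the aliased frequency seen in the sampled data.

5.4 kHz

ω = 54800π rad/s → f = ω/(2π) = 27400 Hz = 27.4 kHz.
27.4 kHz mod fs = 5.4 kHz.
5.4 kHz ≤ fs/2 = 5.5 kHz, appears at 5.4 kHz.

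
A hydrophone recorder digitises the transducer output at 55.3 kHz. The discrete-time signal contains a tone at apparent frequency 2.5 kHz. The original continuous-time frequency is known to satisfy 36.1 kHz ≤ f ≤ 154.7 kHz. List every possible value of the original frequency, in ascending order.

52.8 kHz, 57.8 kHz, 108.1 kHz, 113.1 kHz

Frequencies that alias to 2.5 kHz are k·fs ± 2.5 kHz for integer k ≥ 0.
k=0: 2.5 kHz.
k=1: 52.8 kHz, 57.8 kHz.
k=2: 108.1 kHz, 113.1 kHz.
k=3: 163.4 kHz, 168.4 kHz.
Within [36.1 kHz, 154.7 kHz]: 52.8 kHz, 57.8 kHz, 108.1 kHz, 113.1 kHz.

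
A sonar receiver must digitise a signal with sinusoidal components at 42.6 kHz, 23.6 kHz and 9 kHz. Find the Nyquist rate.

85.2 kHz

Highest-frequency component: 42.6 kHz.
Nyquist rate = 2 × 42.6 kHz = 85.2 kHz.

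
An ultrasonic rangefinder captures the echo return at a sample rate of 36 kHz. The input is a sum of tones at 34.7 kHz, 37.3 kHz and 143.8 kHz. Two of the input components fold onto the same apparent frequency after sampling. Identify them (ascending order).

fs/2 = 18 kHz.
34.7 kHz > fs/2 = 18 kHz, folds to fs − 34.7 kHz = 1.3 kHz.
37.3 kHz mod fs = 1.3 kHz.
1.3 kHz ≤ fs/2 = 18 kHz, appears at 1.3 kHz.
143.8 kHz mod fs = 35.8 kHz.
35.8 kHz > fs/2 = 18 kHz, folds to fs − 35.8 kHz = 0.2 kHz.
34.7 kHz and 37.3 kHz both map to 1.3 kHz.

34.7 kHz, 37.3 kHz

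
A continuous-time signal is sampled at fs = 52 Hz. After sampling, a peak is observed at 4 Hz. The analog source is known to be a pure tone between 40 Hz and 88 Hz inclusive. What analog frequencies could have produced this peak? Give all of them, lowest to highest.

Frequencies that alias to 4 Hz are k·fs ± 4 Hz for integer k ≥ 0.
k=0: 4 Hz.
k=1: 48 Hz, 56 Hz.
k=2: 100 Hz, 108 Hz.
Within [40 Hz, 88 Hz]: 48 Hz, 56 Hz.

48 Hz, 56 Hz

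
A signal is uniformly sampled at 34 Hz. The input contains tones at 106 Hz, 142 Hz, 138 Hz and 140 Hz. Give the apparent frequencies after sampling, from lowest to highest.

2 Hz, 4 Hz, 6 Hz

fs/2 = 17 Hz.
106 Hz mod fs = 4 Hz.
4 Hz ≤ fs/2 = 17 Hz, appears at 4 Hz.
142 Hz mod fs = 6 Hz.
6 Hz ≤ fs/2 = 17 Hz, appears at 6 Hz.
138 Hz mod fs = 2 Hz.
2 Hz ≤ fs/2 = 17 Hz, appears at 2 Hz.
140 Hz mod fs = 4 Hz.
4 Hz ≤ fs/2 = 17 Hz, appears at 4 Hz.
Distinct values: {2 Hz, 4 Hz, 6 Hz}.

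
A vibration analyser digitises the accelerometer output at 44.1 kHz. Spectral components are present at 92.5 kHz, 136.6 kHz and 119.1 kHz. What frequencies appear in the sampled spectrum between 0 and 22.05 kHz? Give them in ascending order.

fs/2 = 22.05 kHz.
92.5 kHz mod fs = 4.3 kHz.
4.3 kHz ≤ fs/2 = 22.05 kHz, appears at 4.3 kHz.
136.6 kHz mod fs = 4.3 kHz.
4.3 kHz ≤ fs/2 = 22.05 kHz, appears at 4.3 kHz.
119.1 kHz mod fs = 30.9 kHz.
30.9 kHz > fs/2 = 22.05 kHz, folds to fs − 30.9 kHz = 13.2 kHz.
Distinct values: {4.3 kHz, 13.2 kHz}.

4.3 kHz, 13.2 kHz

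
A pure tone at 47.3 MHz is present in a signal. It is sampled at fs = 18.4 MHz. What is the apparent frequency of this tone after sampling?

7.9 MHz

47.3 MHz mod fs = 10.5 MHz.
10.5 MHz > fs/2 = 9.2 MHz, folds to fs − 10.5 MHz = 7.9 MHz.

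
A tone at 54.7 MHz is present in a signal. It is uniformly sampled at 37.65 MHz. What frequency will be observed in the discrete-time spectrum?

54.7 MHz mod fs = 17.05 MHz.
17.05 MHz ≤ fs/2 = 18.825 MHz, appears at 17.05 MHz.

17.05 MHz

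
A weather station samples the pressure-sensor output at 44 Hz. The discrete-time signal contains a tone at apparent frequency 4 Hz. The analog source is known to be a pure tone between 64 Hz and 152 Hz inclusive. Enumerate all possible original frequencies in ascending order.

Frequencies that alias to 4 Hz are k·fs ± 4 Hz for integer k ≥ 0.
k=0: 4 Hz.
k=1: 40 Hz, 48 Hz.
k=2: 84 Hz, 92 Hz.
k=3: 128 Hz, 136 Hz.
k=4: 172 Hz, 180 Hz.
Within [64 Hz, 152 Hz]: 84 Hz, 92 Hz, 128 Hz, 136 Hz.

84 Hz, 92 Hz, 128 Hz, 136 Hz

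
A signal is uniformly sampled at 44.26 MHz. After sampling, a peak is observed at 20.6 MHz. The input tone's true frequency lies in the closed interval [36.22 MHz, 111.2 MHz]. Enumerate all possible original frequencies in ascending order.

Frequencies that alias to 20.6 MHz are k·fs ± 20.6 MHz for integer k ≥ 0.
k=0: 20.6 MHz.
k=1: 23.66 MHz, 64.86 MHz.
k=2: 67.92 MHz, 109.12 MHz.
k=3: 112.18 MHz, 153.38 MHz.
Within [36.22 MHz, 111.2 MHz]: 64.86 MHz, 67.92 MHz, 109.12 MHz.

64.86 MHz, 67.92 MHz, 109.12 MHz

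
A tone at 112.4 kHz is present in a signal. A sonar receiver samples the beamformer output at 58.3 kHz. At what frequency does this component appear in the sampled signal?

112.4 kHz mod fs = 54.1 kHz.
54.1 kHz > fs/2 = 29.15 kHz, folds to fs − 54.1 kHz = 4.2 kHz.

4.2 kHz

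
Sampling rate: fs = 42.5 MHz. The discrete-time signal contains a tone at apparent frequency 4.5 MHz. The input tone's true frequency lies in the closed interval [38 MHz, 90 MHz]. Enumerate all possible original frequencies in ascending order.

Frequencies that alias to 4.5 MHz are k·fs ± 4.5 MHz for integer k ≥ 0.
k=0: 4.5 MHz.
k=1: 38 MHz, 47 MHz.
k=2: 80.5 MHz, 89.5 MHz.
k=3: 123 MHz, 132 MHz.
Within [38 MHz, 90 MHz]: 38 MHz, 47 MHz, 80.5 MHz, 89.5 MHz.

38 MHz, 47 MHz, 80.5 MHz, 89.5 MHz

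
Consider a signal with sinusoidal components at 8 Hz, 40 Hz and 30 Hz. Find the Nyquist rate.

Highest-frequency component: 40 Hz.
Nyquist rate = 2 × 40 Hz = 80 Hz.

80 Hz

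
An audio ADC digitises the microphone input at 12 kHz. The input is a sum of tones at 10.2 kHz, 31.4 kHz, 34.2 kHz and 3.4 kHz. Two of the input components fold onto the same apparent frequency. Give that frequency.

fs/2 = 6 kHz.
10.2 kHz > fs/2 = 6 kHz, folds to fs − 10.2 kHz = 1.8 kHz.
31.4 kHz mod fs = 7.4 kHz.
7.4 kHz > fs/2 = 6 kHz, folds to fs − 7.4 kHz = 4.6 kHz.
34.2 kHz mod fs = 10.2 kHz.
10.2 kHz > fs/2 = 6 kHz, folds to fs − 10.2 kHz = 1.8 kHz.
3.4 kHz ≤ fs/2 = 6 kHz, passes unchanged.
10.2 kHz and 34.2 kHz both map to 1.8 kHz.

1.8 kHz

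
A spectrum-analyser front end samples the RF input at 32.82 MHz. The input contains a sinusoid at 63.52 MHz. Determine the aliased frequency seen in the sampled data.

2.12 MHz

63.52 MHz mod fs = 30.7 MHz.
30.7 MHz > fs/2 = 16.41 MHz, folds to fs − 30.7 MHz = 2.12 MHz.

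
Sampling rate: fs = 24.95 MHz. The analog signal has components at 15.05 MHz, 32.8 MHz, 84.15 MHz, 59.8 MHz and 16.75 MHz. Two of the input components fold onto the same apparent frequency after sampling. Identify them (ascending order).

fs/2 = 12.475 MHz.
15.05 MHz > fs/2 = 12.475 MHz, folds to fs − 15.05 MHz = 9.9 MHz.
32.8 MHz mod fs = 7.85 MHz.
7.85 MHz ≤ fs/2 = 12.475 MHz, appears at 7.85 MHz.
84.15 MHz mod fs = 9.3 MHz.
9.3 MHz ≤ fs/2 = 12.475 MHz, appears at 9.3 MHz.
59.8 MHz mod fs = 9.9 MHz.
9.9 MHz ≤ fs/2 = 12.475 MHz, appears at 9.9 MHz.
16.75 MHz > fs/2 = 12.475 MHz, folds to fs − 16.75 MHz = 8.2 MHz.
15.05 MHz and 59.8 MHz both map to 9.9 MHz.

15.05 MHz, 59.8 MHz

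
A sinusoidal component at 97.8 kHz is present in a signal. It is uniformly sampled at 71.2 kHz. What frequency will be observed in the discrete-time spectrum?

26.6 kHz

97.8 kHz mod fs = 26.6 kHz.
26.6 kHz ≤ fs/2 = 35.6 kHz, appears at 26.6 kHz.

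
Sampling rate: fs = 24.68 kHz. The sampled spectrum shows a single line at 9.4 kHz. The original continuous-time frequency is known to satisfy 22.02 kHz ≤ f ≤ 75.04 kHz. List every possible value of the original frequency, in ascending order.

Frequencies that alias to 9.4 kHz are k·fs ± 9.4 kHz for integer k ≥ 0.
k=0: 9.4 kHz.
k=1: 15.28 kHz, 34.08 kHz.
k=2: 39.96 kHz, 58.76 kHz.
k=3: 64.64 kHz, 83.44 kHz.
k=4: 89.32 kHz, 108.12 kHz.
Within [22.02 kHz, 75.04 kHz]: 34.08 kHz, 39.96 kHz, 58.76 kHz, 64.64 kHz.

34.08 kHz, 39.96 kHz, 58.76 kHz, 64.64 kHz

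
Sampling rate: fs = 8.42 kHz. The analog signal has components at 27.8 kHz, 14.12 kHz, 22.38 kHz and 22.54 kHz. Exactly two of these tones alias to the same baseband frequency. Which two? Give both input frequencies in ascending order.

14.12 kHz, 22.54 kHz

fs/2 = 4.21 kHz.
27.8 kHz mod fs = 2.54 kHz.
2.54 kHz ≤ fs/2 = 4.21 kHz, appears at 2.54 kHz.
14.12 kHz mod fs = 5.7 kHz.
5.7 kHz > fs/2 = 4.21 kHz, folds to fs − 5.7 kHz = 2.72 kHz.
22.38 kHz mod fs = 5.54 kHz.
5.54 kHz > fs/2 = 4.21 kHz, folds to fs − 5.54 kHz = 2.88 kHz.
22.54 kHz mod fs = 5.7 kHz.
5.7 kHz > fs/2 = 4.21 kHz, folds to fs − 5.7 kHz = 2.72 kHz.
14.12 kHz and 22.54 kHz both map to 2.72 kHz.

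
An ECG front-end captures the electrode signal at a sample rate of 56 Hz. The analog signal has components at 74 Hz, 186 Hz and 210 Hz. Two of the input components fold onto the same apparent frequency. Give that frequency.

18 Hz

fs/2 = 28 Hz.
74 Hz mod fs = 18 Hz.
18 Hz ≤ fs/2 = 28 Hz, appears at 18 Hz.
186 Hz mod fs = 18 Hz.
18 Hz ≤ fs/2 = 28 Hz, appears at 18 Hz.
210 Hz mod fs = 42 Hz.
42 Hz > fs/2 = 28 Hz, folds to fs − 42 Hz = 14 Hz.
74 Hz and 186 Hz both map to 18 Hz.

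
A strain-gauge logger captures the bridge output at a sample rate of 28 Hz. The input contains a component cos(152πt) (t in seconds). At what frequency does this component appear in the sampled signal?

8 Hz

ω = 152π rad/s → f = ω/(2π) = 76 Hz.
76 Hz mod fs = 20 Hz.
20 Hz > fs/2 = 14 Hz, folds to fs − 20 Hz = 8 Hz.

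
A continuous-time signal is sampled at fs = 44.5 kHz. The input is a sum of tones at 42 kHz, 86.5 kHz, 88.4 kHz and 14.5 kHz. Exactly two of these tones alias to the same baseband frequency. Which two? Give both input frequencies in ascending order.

42 kHz, 86.5 kHz

fs/2 = 22.25 kHz.
42 kHz > fs/2 = 22.25 kHz, folds to fs − 42 kHz = 2.5 kHz.
86.5 kHz mod fs = 42 kHz.
42 kHz > fs/2 = 22.25 kHz, folds to fs − 42 kHz = 2.5 kHz.
88.4 kHz mod fs = 43.9 kHz.
43.9 kHz > fs/2 = 22.25 kHz, folds to fs − 43.9 kHz = 0.6 kHz.
14.5 kHz ≤ fs/2 = 22.25 kHz, passes unchanged.
42 kHz and 86.5 kHz both map to 2.5 kHz.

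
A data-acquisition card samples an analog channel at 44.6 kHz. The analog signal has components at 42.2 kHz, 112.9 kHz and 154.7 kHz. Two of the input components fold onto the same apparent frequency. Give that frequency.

20.9 kHz

fs/2 = 22.3 kHz.
42.2 kHz > fs/2 = 22.3 kHz, folds to fs − 42.2 kHz = 2.4 kHz.
112.9 kHz mod fs = 23.7 kHz.
23.7 kHz > fs/2 = 22.3 kHz, folds to fs − 23.7 kHz = 20.9 kHz.
154.7 kHz mod fs = 20.9 kHz.
20.9 kHz ≤ fs/2 = 22.3 kHz, appears at 20.9 kHz.
112.9 kHz and 154.7 kHz both map to 20.9 kHz.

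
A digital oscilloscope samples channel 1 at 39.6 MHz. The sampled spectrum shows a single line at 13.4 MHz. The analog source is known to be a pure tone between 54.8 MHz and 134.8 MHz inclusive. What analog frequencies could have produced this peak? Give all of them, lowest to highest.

65.8 MHz, 92.6 MHz, 105.4 MHz, 132.2 MHz

Frequencies that alias to 13.4 MHz are k·fs ± 13.4 MHz for integer k ≥ 0.
k=0: 13.4 MHz.
k=1: 26.2 MHz, 53 MHz.
k=2: 65.8 MHz, 92.6 MHz.
k=3: 105.4 MHz, 132.2 MHz.
k=4: 145 MHz, 171.8 MHz.
Within [54.8 MHz, 134.8 MHz]: 65.8 MHz, 92.6 MHz, 105.4 MHz, 132.2 MHz.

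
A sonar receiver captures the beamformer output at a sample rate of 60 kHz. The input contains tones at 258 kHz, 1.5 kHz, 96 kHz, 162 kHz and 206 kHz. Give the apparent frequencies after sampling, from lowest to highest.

1.5 kHz, 18 kHz, 24 kHz, 26 kHz

fs/2 = 30 kHz.
258 kHz mod fs = 18 kHz.
18 kHz ≤ fs/2 = 30 kHz, appears at 18 kHz.
1.5 kHz ≤ fs/2 = 30 kHz, passes unchanged.
96 kHz mod fs = 36 kHz.
36 kHz > fs/2 = 30 kHz, folds to fs − 36 kHz = 24 kHz.
162 kHz mod fs = 42 kHz.
42 kHz > fs/2 = 30 kHz, folds to fs − 42 kHz = 18 kHz.
206 kHz mod fs = 26 kHz.
26 kHz ≤ fs/2 = 30 kHz, appears at 26 kHz.
Distinct values: {1.5 kHz, 18 kHz, 24 kHz, 26 kHz}.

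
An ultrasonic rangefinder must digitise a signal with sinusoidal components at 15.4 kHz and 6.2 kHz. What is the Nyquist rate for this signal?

30.8 kHz

Highest-frequency component: 15.4 kHz.
Nyquist rate = 2 × 15.4 kHz = 30.8 kHz.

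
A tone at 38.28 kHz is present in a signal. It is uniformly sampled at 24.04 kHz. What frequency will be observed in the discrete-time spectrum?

38.28 kHz mod fs = 14.24 kHz.
14.24 kHz > fs/2 = 12.02 kHz, folds to fs − 14.24 kHz = 9.8 kHz.

9.8 kHz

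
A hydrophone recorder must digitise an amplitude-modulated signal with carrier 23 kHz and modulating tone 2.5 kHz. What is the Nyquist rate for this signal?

AM sidebands sit at fc ± fm = 20.5 kHz and 25.5 kHz.
Highest-frequency component: 25.5 kHz.
Nyquist rate = 2 × 25.5 kHz = 51 kHz.

51 kHz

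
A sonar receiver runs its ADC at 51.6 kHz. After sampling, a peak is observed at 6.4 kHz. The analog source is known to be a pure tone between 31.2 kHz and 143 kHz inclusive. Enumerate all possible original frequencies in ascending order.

Frequencies that alias to 6.4 kHz are k·fs ± 6.4 kHz for integer k ≥ 0.
k=0: 6.4 kHz.
k=1: 45.2 kHz, 58 kHz.
k=2: 96.8 kHz, 109.6 kHz.
k=3: 148.4 kHz, 161.2 kHz.
Within [31.2 kHz, 143 kHz]: 45.2 kHz, 58 kHz, 96.8 kHz, 109.6 kHz.

45.2 kHz, 58 kHz, 96.8 kHz, 109.6 kHz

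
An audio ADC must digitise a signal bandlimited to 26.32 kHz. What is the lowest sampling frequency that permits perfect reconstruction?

Nyquist rate = 2 × 26.32 kHz = 52.64 kHz.

52.64 kHz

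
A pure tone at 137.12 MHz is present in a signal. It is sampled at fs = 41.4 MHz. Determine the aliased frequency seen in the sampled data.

137.12 MHz mod fs = 12.92 MHz.
12.92 MHz ≤ fs/2 = 20.7 MHz, appears at 12.92 MHz.

12.92 MHz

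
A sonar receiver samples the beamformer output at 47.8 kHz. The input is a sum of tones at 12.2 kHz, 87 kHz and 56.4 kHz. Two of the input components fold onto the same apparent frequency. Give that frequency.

fs/2 = 23.9 kHz.
12.2 kHz ≤ fs/2 = 23.9 kHz, passes unchanged.
87 kHz mod fs = 39.2 kHz.
39.2 kHz > fs/2 = 23.9 kHz, folds to fs − 39.2 kHz = 8.6 kHz.
56.4 kHz mod fs = 8.6 kHz.
8.6 kHz ≤ fs/2 = 23.9 kHz, appears at 8.6 kHz.
56.4 kHz and 87 kHz both map to 8.6 kHz.

8.6 kHz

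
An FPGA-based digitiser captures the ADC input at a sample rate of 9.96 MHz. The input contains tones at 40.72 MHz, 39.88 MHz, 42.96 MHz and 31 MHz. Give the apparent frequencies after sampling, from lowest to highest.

0.04 MHz, 0.88 MHz, 1.12 MHz, 3.12 MHz

fs/2 = 4.98 MHz.
40.72 MHz mod fs = 0.88 MHz.
0.88 MHz ≤ fs/2 = 4.98 MHz, appears at 0.88 MHz.
39.88 MHz mod fs = 0.04 MHz.
0.04 MHz ≤ fs/2 = 4.98 MHz, appears at 0.04 MHz.
42.96 MHz mod fs = 3.12 MHz.
3.12 MHz ≤ fs/2 = 4.98 MHz, appears at 3.12 MHz.
31 MHz mod fs = 1.12 MHz.
1.12 MHz ≤ fs/2 = 4.98 MHz, appears at 1.12 MHz.
Distinct values: {0.04 MHz, 0.88 MHz, 1.12 MHz, 3.12 MHz}.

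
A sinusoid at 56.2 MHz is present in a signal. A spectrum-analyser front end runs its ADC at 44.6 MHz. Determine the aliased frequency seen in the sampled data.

56.2 MHz mod fs = 11.6 MHz.
11.6 MHz ≤ fs/2 = 22.3 MHz, appears at 11.6 MHz.

11.6 MHz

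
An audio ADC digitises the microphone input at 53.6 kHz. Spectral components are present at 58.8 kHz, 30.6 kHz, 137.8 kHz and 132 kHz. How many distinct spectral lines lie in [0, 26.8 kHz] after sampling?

3

fs/2 = 26.8 kHz.
58.8 kHz mod fs = 5.2 kHz.
5.2 kHz ≤ fs/2 = 26.8 kHz, appears at 5.2 kHz.
30.6 kHz > fs/2 = 26.8 kHz, folds to fs − 30.6 kHz = 23 kHz.
137.8 kHz mod fs = 30.6 kHz.
30.6 kHz > fs/2 = 26.8 kHz, folds to fs − 30.6 kHz = 23 kHz.
132 kHz mod fs = 24.8 kHz.
24.8 kHz ≤ fs/2 = 26.8 kHz, appears at 24.8 kHz.
Distinct values: {5.2 kHz, 23 kHz, 24.8 kHz} → 3.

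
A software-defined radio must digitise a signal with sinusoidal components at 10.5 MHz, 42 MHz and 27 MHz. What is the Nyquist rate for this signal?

84 MHz

Highest-frequency component: 42 MHz.
Nyquist rate = 2 × 42 MHz = 84 MHz.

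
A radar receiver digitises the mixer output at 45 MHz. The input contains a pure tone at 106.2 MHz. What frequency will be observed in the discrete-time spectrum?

106.2 MHz mod fs = 16.2 MHz.
16.2 MHz ≤ fs/2 = 22.5 MHz, appears at 16.2 MHz.

16.2 MHz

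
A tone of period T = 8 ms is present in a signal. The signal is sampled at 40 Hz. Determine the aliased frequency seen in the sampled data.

T = 8 ms → f = 1/T = 125 Hz.
125 Hz mod fs = 5 Hz.
5 Hz ≤ fs/2 = 20 Hz, appears at 5 Hz.

5 Hz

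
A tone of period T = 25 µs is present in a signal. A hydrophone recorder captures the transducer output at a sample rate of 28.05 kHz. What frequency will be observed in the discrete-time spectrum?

T = 25 µs → f = 1/T = 40 kHz.
40 kHz mod fs = 11.95 kHz.
11.95 kHz ≤ fs/2 = 14.025 kHz, appears at 11.95 kHz.

11.95 kHz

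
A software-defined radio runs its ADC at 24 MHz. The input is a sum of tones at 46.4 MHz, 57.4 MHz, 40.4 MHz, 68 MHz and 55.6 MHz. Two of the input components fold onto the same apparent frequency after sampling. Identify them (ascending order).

fs/2 = 12 MHz.
46.4 MHz mod fs = 22.4 MHz.
22.4 MHz > fs/2 = 12 MHz, folds to fs − 22.4 MHz = 1.6 MHz.
57.4 MHz mod fs = 9.4 MHz.
9.4 MHz ≤ fs/2 = 12 MHz, appears at 9.4 MHz.
40.4 MHz mod fs = 16.4 MHz.
16.4 MHz > fs/2 = 12 MHz, folds to fs − 16.4 MHz = 7.6 MHz.
68 MHz mod fs = 20 MHz.
20 MHz > fs/2 = 12 MHz, folds to fs − 20 MHz = 4 MHz.
55.6 MHz mod fs = 7.6 MHz.
7.6 MHz ≤ fs/2 = 12 MHz, appears at 7.6 MHz.
40.4 MHz and 55.6 MHz both map to 7.6 MHz.

40.4 MHz, 55.6 MHz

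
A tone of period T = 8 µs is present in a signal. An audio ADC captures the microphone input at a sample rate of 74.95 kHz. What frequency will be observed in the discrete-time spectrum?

24.9 kHz

T = 8 µs → f = 1/T = 125 kHz.
125 kHz mod fs = 50.05 kHz.
50.05 kHz > fs/2 = 37.475 kHz, folds to fs − 50.05 kHz = 24.9 kHz.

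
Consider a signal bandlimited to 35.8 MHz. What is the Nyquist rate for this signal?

Nyquist rate = 2 × 35.8 MHz = 71.6 MHz.

71.6 MHz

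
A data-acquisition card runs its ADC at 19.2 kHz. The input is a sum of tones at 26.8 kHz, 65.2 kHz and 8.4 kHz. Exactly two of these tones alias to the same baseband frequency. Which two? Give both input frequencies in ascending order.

26.8 kHz, 65.2 kHz

fs/2 = 9.6 kHz.
26.8 kHz mod fs = 7.6 kHz.
7.6 kHz ≤ fs/2 = 9.6 kHz, appears at 7.6 kHz.
65.2 kHz mod fs = 7.6 kHz.
7.6 kHz ≤ fs/2 = 9.6 kHz, appears at 7.6 kHz.
8.4 kHz ≤ fs/2 = 9.6 kHz, passes unchanged.
26.8 kHz and 65.2 kHz both map to 7.6 kHz.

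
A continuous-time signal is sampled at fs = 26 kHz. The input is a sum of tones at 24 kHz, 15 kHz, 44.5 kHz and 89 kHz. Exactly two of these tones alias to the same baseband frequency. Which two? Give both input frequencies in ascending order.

fs/2 = 13 kHz.
24 kHz > fs/2 = 13 kHz, folds to fs − 24 kHz = 2 kHz.
15 kHz > fs/2 = 13 kHz, folds to fs − 15 kHz = 11 kHz.
44.5 kHz mod fs = 18.5 kHz.
18.5 kHz > fs/2 = 13 kHz, folds to fs − 18.5 kHz = 7.5 kHz.
89 kHz mod fs = 11 kHz.
11 kHz ≤ fs/2 = 13 kHz, appears at 11 kHz.
15 kHz and 89 kHz both map to 11 kHz.

15 kHz, 89 kHz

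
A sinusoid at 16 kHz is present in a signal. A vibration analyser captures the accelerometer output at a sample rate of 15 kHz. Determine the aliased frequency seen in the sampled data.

16 kHz mod fs = 1 kHz.
1 kHz ≤ fs/2 = 7.5 kHz, appears at 1 kHz.

1 kHz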